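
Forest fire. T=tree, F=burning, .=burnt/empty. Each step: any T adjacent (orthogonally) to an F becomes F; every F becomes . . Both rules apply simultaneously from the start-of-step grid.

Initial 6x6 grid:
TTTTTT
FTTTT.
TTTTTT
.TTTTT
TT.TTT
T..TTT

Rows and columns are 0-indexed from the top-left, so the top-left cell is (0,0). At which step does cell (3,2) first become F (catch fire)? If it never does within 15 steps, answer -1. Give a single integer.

Step 1: cell (3,2)='T' (+3 fires, +1 burnt)
Step 2: cell (3,2)='T' (+3 fires, +3 burnt)
Step 3: cell (3,2)='T' (+4 fires, +3 burnt)
Step 4: cell (3,2)='F' (+5 fires, +4 burnt)
  -> target ignites at step 4
Step 5: cell (3,2)='.' (+4 fires, +5 burnt)
Step 6: cell (3,2)='.' (+5 fires, +4 burnt)
Step 7: cell (3,2)='.' (+3 fires, +5 burnt)
Step 8: cell (3,2)='.' (+2 fires, +3 burnt)
Step 9: cell (3,2)='.' (+1 fires, +2 burnt)
Step 10: cell (3,2)='.' (+0 fires, +1 burnt)
  fire out at step 10

4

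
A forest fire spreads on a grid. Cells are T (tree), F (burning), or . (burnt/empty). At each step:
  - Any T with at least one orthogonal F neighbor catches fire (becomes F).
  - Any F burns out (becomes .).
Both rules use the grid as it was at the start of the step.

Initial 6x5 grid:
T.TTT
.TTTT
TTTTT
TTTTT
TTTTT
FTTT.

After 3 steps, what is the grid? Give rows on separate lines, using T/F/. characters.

Step 1: 2 trees catch fire, 1 burn out
  T.TTT
  .TTTT
  TTTTT
  TTTTT
  FTTTT
  .FTT.
Step 2: 3 trees catch fire, 2 burn out
  T.TTT
  .TTTT
  TTTTT
  FTTTT
  .FTTT
  ..FT.
Step 3: 4 trees catch fire, 3 burn out
  T.TTT
  .TTTT
  FTTTT
  .FTTT
  ..FTT
  ...F.

T.TTT
.TTTT
FTTTT
.FTTT
..FTT
...F.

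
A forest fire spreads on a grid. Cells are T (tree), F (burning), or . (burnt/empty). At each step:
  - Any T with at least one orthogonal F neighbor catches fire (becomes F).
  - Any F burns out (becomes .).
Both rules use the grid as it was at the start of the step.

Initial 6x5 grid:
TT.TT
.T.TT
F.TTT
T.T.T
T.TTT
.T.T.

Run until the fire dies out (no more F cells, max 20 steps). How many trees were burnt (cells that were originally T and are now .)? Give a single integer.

Answer: 2

Derivation:
Step 1: +1 fires, +1 burnt (F count now 1)
Step 2: +1 fires, +1 burnt (F count now 1)
Step 3: +0 fires, +1 burnt (F count now 0)
Fire out after step 3
Initially T: 19, now '.': 13
Total burnt (originally-T cells now '.'): 2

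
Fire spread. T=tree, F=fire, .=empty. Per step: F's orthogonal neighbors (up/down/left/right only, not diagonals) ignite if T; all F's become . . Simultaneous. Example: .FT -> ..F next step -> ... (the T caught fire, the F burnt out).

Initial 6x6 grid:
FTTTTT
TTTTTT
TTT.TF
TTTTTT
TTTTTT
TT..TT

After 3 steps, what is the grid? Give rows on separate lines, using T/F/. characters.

Step 1: 5 trees catch fire, 2 burn out
  .FTTTT
  FTTTTF
  TTT.F.
  TTTTTF
  TTTTTT
  TT..TT
Step 2: 7 trees catch fire, 5 burn out
  ..FTTF
  .FTTF.
  FTT...
  TTTTF.
  TTTTTF
  TT..TT
Step 3: 9 trees catch fire, 7 burn out
  ...FF.
  ..FF..
  .FT...
  FTTF..
  TTTTF.
  TT..TF

...FF.
..FF..
.FT...
FTTF..
TTTTF.
TT..TF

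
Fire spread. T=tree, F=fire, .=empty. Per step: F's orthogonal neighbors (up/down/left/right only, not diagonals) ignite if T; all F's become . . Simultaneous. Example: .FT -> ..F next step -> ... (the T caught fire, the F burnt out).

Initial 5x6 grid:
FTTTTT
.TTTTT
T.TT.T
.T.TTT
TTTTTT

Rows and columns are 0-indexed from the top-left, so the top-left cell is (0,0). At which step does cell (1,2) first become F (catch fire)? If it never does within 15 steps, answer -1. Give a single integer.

Step 1: cell (1,2)='T' (+1 fires, +1 burnt)
Step 2: cell (1,2)='T' (+2 fires, +1 burnt)
Step 3: cell (1,2)='F' (+2 fires, +2 burnt)
  -> target ignites at step 3
Step 4: cell (1,2)='.' (+3 fires, +2 burnt)
Step 5: cell (1,2)='.' (+3 fires, +3 burnt)
Step 6: cell (1,2)='.' (+2 fires, +3 burnt)
Step 7: cell (1,2)='.' (+3 fires, +2 burnt)
Step 8: cell (1,2)='.' (+3 fires, +3 burnt)
Step 9: cell (1,2)='.' (+2 fires, +3 burnt)
Step 10: cell (1,2)='.' (+2 fires, +2 burnt)
Step 11: cell (1,2)='.' (+0 fires, +2 burnt)
  fire out at step 11

3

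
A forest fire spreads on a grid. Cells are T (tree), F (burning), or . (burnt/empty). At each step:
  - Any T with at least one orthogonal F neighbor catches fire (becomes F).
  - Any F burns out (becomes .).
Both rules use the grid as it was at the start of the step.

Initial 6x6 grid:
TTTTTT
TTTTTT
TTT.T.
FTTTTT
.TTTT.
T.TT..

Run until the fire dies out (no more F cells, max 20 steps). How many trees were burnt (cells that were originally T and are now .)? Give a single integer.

Answer: 27

Derivation:
Step 1: +2 fires, +1 burnt (F count now 2)
Step 2: +4 fires, +2 burnt (F count now 4)
Step 3: +5 fires, +4 burnt (F count now 5)
Step 4: +5 fires, +5 burnt (F count now 5)
Step 5: +6 fires, +5 burnt (F count now 6)
Step 6: +2 fires, +6 burnt (F count now 2)
Step 7: +2 fires, +2 burnt (F count now 2)
Step 8: +1 fires, +2 burnt (F count now 1)
Step 9: +0 fires, +1 burnt (F count now 0)
Fire out after step 9
Initially T: 28, now '.': 35
Total burnt (originally-T cells now '.'): 27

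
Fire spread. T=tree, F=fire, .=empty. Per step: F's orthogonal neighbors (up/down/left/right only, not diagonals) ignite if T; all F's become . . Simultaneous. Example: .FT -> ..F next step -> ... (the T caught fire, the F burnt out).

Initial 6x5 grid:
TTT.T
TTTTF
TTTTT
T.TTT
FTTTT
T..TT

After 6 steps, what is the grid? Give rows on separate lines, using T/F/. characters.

Step 1: 6 trees catch fire, 2 burn out
  TTT.F
  TTTF.
  TTTTF
  F.TTT
  .FTTT
  F..TT
Step 2: 5 trees catch fire, 6 burn out
  TTT..
  TTF..
  FTTF.
  ..TTF
  ..FTT
  ...TT
Step 3: 9 trees catch fire, 5 burn out
  TTF..
  FF...
  .FF..
  ..FF.
  ...FF
  ...TT
Step 4: 4 trees catch fire, 9 burn out
  FF...
  .....
  .....
  .....
  .....
  ...FF
Step 5: 0 trees catch fire, 4 burn out
  .....
  .....
  .....
  .....
  .....
  .....
Step 6: 0 trees catch fire, 0 burn out
  .....
  .....
  .....
  .....
  .....
  .....

.....
.....
.....
.....
.....
.....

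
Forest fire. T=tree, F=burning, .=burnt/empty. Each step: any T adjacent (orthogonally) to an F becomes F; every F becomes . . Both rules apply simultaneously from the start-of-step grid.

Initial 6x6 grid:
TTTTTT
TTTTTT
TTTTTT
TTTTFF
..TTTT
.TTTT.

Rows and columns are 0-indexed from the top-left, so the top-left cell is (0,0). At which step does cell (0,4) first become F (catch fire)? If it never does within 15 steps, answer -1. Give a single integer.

Step 1: cell (0,4)='T' (+5 fires, +2 burnt)
Step 2: cell (0,4)='T' (+6 fires, +5 burnt)
Step 3: cell (0,4)='F' (+7 fires, +6 burnt)
  -> target ignites at step 3
Step 4: cell (0,4)='.' (+5 fires, +7 burnt)
Step 5: cell (0,4)='.' (+4 fires, +5 burnt)
Step 6: cell (0,4)='.' (+2 fires, +4 burnt)
Step 7: cell (0,4)='.' (+1 fires, +2 burnt)
Step 8: cell (0,4)='.' (+0 fires, +1 burnt)
  fire out at step 8

3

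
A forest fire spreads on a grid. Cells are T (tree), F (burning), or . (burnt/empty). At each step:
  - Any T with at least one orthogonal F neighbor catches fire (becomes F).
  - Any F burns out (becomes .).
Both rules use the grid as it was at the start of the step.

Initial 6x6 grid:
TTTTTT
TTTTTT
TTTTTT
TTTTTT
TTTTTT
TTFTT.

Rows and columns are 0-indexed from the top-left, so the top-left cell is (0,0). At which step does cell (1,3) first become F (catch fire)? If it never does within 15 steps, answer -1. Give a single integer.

Step 1: cell (1,3)='T' (+3 fires, +1 burnt)
Step 2: cell (1,3)='T' (+5 fires, +3 burnt)
Step 3: cell (1,3)='T' (+5 fires, +5 burnt)
Step 4: cell (1,3)='T' (+6 fires, +5 burnt)
Step 5: cell (1,3)='F' (+6 fires, +6 burnt)
  -> target ignites at step 5
Step 6: cell (1,3)='.' (+5 fires, +6 burnt)
Step 7: cell (1,3)='.' (+3 fires, +5 burnt)
Step 8: cell (1,3)='.' (+1 fires, +3 burnt)
Step 9: cell (1,3)='.' (+0 fires, +1 burnt)
  fire out at step 9

5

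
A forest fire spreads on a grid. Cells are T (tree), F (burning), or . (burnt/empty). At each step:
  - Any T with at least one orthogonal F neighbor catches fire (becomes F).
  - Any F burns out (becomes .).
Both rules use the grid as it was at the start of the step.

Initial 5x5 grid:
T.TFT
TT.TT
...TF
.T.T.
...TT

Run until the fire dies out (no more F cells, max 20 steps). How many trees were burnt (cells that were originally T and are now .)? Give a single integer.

Step 1: +5 fires, +2 burnt (F count now 5)
Step 2: +1 fires, +5 burnt (F count now 1)
Step 3: +1 fires, +1 burnt (F count now 1)
Step 4: +1 fires, +1 burnt (F count now 1)
Step 5: +0 fires, +1 burnt (F count now 0)
Fire out after step 5
Initially T: 12, now '.': 21
Total burnt (originally-T cells now '.'): 8

Answer: 8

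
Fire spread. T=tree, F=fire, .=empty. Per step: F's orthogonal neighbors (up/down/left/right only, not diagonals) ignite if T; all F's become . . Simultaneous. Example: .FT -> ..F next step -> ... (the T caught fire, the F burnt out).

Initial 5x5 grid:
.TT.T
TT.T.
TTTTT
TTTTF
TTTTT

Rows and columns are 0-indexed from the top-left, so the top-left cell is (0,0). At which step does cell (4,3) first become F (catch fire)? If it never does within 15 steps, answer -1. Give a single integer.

Step 1: cell (4,3)='T' (+3 fires, +1 burnt)
Step 2: cell (4,3)='F' (+3 fires, +3 burnt)
  -> target ignites at step 2
Step 3: cell (4,3)='.' (+4 fires, +3 burnt)
Step 4: cell (4,3)='.' (+3 fires, +4 burnt)
Step 5: cell (4,3)='.' (+3 fires, +3 burnt)
Step 6: cell (4,3)='.' (+2 fires, +3 burnt)
Step 7: cell (4,3)='.' (+1 fires, +2 burnt)
Step 8: cell (4,3)='.' (+0 fires, +1 burnt)
  fire out at step 8

2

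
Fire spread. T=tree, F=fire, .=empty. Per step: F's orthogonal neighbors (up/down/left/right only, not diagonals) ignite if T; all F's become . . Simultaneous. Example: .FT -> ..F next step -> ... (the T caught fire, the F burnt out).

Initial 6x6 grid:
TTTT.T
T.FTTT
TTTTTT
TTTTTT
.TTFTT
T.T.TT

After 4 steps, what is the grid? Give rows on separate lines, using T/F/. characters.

Step 1: 6 trees catch fire, 2 burn out
  TTFT.T
  T..FTT
  TTFTTT
  TTTFTT
  .TF.FT
  T.T.TT
Step 2: 11 trees catch fire, 6 burn out
  TF.F.T
  T...FT
  TF.FTT
  TTF.FT
  .F...F
  T.F.FT
Step 3: 7 trees catch fire, 11 burn out
  F....T
  T....F
  F...FT
  TF...F
  ......
  T....F
Step 4: 4 trees catch fire, 7 burn out
  .....F
  F.....
  .....F
  F.....
  ......
  T.....

.....F
F.....
.....F
F.....
......
T.....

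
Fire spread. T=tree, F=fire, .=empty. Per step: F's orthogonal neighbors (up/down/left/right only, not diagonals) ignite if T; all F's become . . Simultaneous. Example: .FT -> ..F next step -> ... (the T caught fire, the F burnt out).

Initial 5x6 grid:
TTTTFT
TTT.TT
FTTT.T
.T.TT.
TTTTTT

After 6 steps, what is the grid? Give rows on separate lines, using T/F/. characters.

Step 1: 5 trees catch fire, 2 burn out
  TTTF.F
  FTT.FT
  .FTT.T
  .T.TT.
  TTTTTT
Step 2: 6 trees catch fire, 5 burn out
  FTF...
  .FT..F
  ..FT.T
  .F.TT.
  TTTTTT
Step 3: 5 trees catch fire, 6 burn out
  .F....
  ..F...
  ...F.F
  ...TT.
  TFTTTT
Step 4: 3 trees catch fire, 5 burn out
  ......
  ......
  ......
  ...FT.
  F.FTTT
Step 5: 2 trees catch fire, 3 burn out
  ......
  ......
  ......
  ....F.
  ...FTT
Step 6: 1 trees catch fire, 2 burn out
  ......
  ......
  ......
  ......
  ....FT

......
......
......
......
....FT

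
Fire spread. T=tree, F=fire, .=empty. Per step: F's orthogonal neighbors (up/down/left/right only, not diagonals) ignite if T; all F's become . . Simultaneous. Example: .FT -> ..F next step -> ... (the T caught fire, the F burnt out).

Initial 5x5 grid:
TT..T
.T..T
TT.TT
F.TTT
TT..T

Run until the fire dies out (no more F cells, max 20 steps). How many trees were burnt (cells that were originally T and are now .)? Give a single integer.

Answer: 7

Derivation:
Step 1: +2 fires, +1 burnt (F count now 2)
Step 2: +2 fires, +2 burnt (F count now 2)
Step 3: +1 fires, +2 burnt (F count now 1)
Step 4: +1 fires, +1 burnt (F count now 1)
Step 5: +1 fires, +1 burnt (F count now 1)
Step 6: +0 fires, +1 burnt (F count now 0)
Fire out after step 6
Initially T: 15, now '.': 17
Total burnt (originally-T cells now '.'): 7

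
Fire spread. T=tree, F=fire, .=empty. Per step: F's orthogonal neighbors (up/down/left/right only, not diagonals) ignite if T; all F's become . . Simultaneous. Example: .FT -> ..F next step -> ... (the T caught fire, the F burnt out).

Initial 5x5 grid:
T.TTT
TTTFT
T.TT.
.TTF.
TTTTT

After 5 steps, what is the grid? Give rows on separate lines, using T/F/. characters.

Step 1: 6 trees catch fire, 2 burn out
  T.TFT
  TTF.F
  T.TF.
  .TF..
  TTTFT
Step 2: 7 trees catch fire, 6 burn out
  T.F.F
  TF...
  T.F..
  .F...
  TTF.F
Step 3: 2 trees catch fire, 7 burn out
  T....
  F....
  T....
  .....
  TF...
Step 4: 3 trees catch fire, 2 burn out
  F....
  .....
  F....
  .....
  F....
Step 5: 0 trees catch fire, 3 burn out
  .....
  .....
  .....
  .....
  .....

.....
.....
.....
.....
.....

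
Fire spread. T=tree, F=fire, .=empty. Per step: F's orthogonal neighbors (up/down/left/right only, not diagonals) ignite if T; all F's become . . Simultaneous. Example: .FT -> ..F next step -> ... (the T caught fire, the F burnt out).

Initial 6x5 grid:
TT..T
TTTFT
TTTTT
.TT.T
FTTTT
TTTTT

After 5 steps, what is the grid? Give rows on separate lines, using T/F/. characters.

Step 1: 5 trees catch fire, 2 burn out
  TT..T
  TTF.F
  TTTFT
  .TT.T
  .FTTT
  FTTTT
Step 2: 7 trees catch fire, 5 burn out
  TT..F
  TF...
  TTF.F
  .FT.T
  ..FTT
  .FTTT
Step 3: 7 trees catch fire, 7 burn out
  TF...
  F....
  TF...
  ..F.F
  ...FT
  ..FTT
Step 4: 4 trees catch fire, 7 burn out
  F....
  .....
  F....
  .....
  ....F
  ...FT
Step 5: 1 trees catch fire, 4 burn out
  .....
  .....
  .....
  .....
  .....
  ....F

.....
.....
.....
.....
.....
....F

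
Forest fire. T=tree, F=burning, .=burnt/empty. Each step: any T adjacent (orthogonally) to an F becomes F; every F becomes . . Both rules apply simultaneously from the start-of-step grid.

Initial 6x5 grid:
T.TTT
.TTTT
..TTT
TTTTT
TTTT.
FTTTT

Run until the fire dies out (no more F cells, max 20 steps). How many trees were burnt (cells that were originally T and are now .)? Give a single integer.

Step 1: +2 fires, +1 burnt (F count now 2)
Step 2: +3 fires, +2 burnt (F count now 3)
Step 3: +3 fires, +3 burnt (F count now 3)
Step 4: +3 fires, +3 burnt (F count now 3)
Step 5: +2 fires, +3 burnt (F count now 2)
Step 6: +3 fires, +2 burnt (F count now 3)
Step 7: +4 fires, +3 burnt (F count now 4)
Step 8: +2 fires, +4 burnt (F count now 2)
Step 9: +1 fires, +2 burnt (F count now 1)
Step 10: +0 fires, +1 burnt (F count now 0)
Fire out after step 10
Initially T: 24, now '.': 29
Total burnt (originally-T cells now '.'): 23

Answer: 23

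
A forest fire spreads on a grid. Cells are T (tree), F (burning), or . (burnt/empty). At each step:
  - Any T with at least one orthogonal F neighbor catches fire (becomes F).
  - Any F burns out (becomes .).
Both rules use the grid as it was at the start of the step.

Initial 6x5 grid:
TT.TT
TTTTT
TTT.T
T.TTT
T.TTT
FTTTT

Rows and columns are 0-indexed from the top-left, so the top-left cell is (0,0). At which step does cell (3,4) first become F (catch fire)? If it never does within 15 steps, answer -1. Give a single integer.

Step 1: cell (3,4)='T' (+2 fires, +1 burnt)
Step 2: cell (3,4)='T' (+2 fires, +2 burnt)
Step 3: cell (3,4)='T' (+3 fires, +2 burnt)
Step 4: cell (3,4)='T' (+5 fires, +3 burnt)
Step 5: cell (3,4)='T' (+5 fires, +5 burnt)
Step 6: cell (3,4)='F' (+3 fires, +5 burnt)
  -> target ignites at step 6
Step 7: cell (3,4)='.' (+2 fires, +3 burnt)
Step 8: cell (3,4)='.' (+2 fires, +2 burnt)
Step 9: cell (3,4)='.' (+1 fires, +2 burnt)
Step 10: cell (3,4)='.' (+0 fires, +1 burnt)
  fire out at step 10

6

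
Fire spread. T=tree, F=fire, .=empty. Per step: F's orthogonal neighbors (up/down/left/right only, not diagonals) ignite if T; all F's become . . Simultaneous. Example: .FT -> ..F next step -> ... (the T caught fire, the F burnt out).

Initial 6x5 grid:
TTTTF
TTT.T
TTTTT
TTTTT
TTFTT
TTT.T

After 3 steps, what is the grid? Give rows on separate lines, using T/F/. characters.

Step 1: 6 trees catch fire, 2 burn out
  TTTF.
  TTT.F
  TTTTT
  TTFTT
  TF.FT
  TTF.T
Step 2: 8 trees catch fire, 6 burn out
  TTF..
  TTT..
  TTFTF
  TF.FT
  F...F
  TF..T
Step 3: 8 trees catch fire, 8 burn out
  TF...
  TTF..
  TF.F.
  F...F
  .....
  F...F

TF...
TTF..
TF.F.
F...F
.....
F...F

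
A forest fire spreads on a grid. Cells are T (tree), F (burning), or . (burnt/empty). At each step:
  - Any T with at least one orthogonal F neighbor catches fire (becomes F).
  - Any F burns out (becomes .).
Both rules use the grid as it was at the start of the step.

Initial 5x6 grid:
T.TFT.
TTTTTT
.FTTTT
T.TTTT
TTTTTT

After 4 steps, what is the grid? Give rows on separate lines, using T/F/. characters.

Step 1: 5 trees catch fire, 2 burn out
  T.F.F.
  TFTFTT
  ..FTTT
  T.TTTT
  TTTTTT
Step 2: 5 trees catch fire, 5 burn out
  T.....
  F.F.FT
  ...FTT
  T.FTTT
  TTTTTT
Step 3: 5 trees catch fire, 5 burn out
  F.....
  .....F
  ....FT
  T..FTT
  TTFTTT
Step 4: 4 trees catch fire, 5 burn out
  ......
  ......
  .....F
  T...FT
  TF.FTT

......
......
.....F
T...FT
TF.FTT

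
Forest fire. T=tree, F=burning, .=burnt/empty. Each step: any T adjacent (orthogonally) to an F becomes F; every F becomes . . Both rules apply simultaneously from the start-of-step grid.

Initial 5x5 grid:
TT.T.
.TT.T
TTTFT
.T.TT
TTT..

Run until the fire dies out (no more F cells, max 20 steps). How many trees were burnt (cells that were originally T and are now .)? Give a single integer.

Answer: 15

Derivation:
Step 1: +3 fires, +1 burnt (F count now 3)
Step 2: +4 fires, +3 burnt (F count now 4)
Step 3: +3 fires, +4 burnt (F count now 3)
Step 4: +2 fires, +3 burnt (F count now 2)
Step 5: +3 fires, +2 burnt (F count now 3)
Step 6: +0 fires, +3 burnt (F count now 0)
Fire out after step 6
Initially T: 16, now '.': 24
Total burnt (originally-T cells now '.'): 15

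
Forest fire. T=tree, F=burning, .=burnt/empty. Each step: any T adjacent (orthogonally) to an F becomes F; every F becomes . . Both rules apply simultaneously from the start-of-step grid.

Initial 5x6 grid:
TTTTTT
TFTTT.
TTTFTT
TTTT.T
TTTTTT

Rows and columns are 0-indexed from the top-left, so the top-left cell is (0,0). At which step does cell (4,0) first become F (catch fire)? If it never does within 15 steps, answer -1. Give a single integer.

Step 1: cell (4,0)='T' (+8 fires, +2 burnt)
Step 2: cell (4,0)='T' (+9 fires, +8 burnt)
Step 3: cell (4,0)='T' (+6 fires, +9 burnt)
Step 4: cell (4,0)='F' (+3 fires, +6 burnt)
  -> target ignites at step 4
Step 5: cell (4,0)='.' (+0 fires, +3 burnt)
  fire out at step 5

4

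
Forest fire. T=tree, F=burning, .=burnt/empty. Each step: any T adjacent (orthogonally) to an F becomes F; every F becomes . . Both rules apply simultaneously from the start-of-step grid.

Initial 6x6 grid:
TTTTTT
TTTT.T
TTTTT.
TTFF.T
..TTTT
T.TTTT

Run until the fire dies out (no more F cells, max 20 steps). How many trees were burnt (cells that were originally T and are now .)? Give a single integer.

Answer: 27

Derivation:
Step 1: +5 fires, +2 burnt (F count now 5)
Step 2: +8 fires, +5 burnt (F count now 8)
Step 3: +6 fires, +8 burnt (F count now 6)
Step 4: +5 fires, +6 burnt (F count now 5)
Step 5: +2 fires, +5 burnt (F count now 2)
Step 6: +1 fires, +2 burnt (F count now 1)
Step 7: +0 fires, +1 burnt (F count now 0)
Fire out after step 7
Initially T: 28, now '.': 35
Total burnt (originally-T cells now '.'): 27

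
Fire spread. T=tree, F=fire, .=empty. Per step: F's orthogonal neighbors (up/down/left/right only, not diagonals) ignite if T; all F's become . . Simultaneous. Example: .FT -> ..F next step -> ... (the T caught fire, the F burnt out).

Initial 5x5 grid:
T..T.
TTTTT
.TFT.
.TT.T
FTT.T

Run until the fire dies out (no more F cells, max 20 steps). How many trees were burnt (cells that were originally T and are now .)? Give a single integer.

Answer: 13

Derivation:
Step 1: +5 fires, +2 burnt (F count now 5)
Step 2: +4 fires, +5 burnt (F count now 4)
Step 3: +3 fires, +4 burnt (F count now 3)
Step 4: +1 fires, +3 burnt (F count now 1)
Step 5: +0 fires, +1 burnt (F count now 0)
Fire out after step 5
Initially T: 15, now '.': 23
Total burnt (originally-T cells now '.'): 13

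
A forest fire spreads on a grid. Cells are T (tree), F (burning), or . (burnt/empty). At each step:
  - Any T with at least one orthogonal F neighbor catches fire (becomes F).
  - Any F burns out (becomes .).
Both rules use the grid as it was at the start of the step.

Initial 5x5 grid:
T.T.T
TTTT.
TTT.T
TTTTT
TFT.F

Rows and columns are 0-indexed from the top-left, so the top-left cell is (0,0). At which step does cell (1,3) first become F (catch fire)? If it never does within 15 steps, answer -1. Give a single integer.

Step 1: cell (1,3)='T' (+4 fires, +2 burnt)
Step 2: cell (1,3)='T' (+5 fires, +4 burnt)
Step 3: cell (1,3)='T' (+3 fires, +5 burnt)
Step 4: cell (1,3)='T' (+2 fires, +3 burnt)
Step 5: cell (1,3)='F' (+3 fires, +2 burnt)
  -> target ignites at step 5
Step 6: cell (1,3)='.' (+0 fires, +3 burnt)
  fire out at step 6

5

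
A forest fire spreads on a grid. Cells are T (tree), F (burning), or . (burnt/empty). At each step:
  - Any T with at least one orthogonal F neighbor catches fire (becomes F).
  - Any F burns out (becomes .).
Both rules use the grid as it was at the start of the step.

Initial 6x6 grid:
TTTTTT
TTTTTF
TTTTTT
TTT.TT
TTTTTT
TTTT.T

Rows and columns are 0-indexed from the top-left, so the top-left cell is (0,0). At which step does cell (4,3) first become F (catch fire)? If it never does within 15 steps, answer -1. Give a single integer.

Step 1: cell (4,3)='T' (+3 fires, +1 burnt)
Step 2: cell (4,3)='T' (+4 fires, +3 burnt)
Step 3: cell (4,3)='T' (+5 fires, +4 burnt)
Step 4: cell (4,3)='T' (+5 fires, +5 burnt)
Step 5: cell (4,3)='F' (+5 fires, +5 burnt)
  -> target ignites at step 5
Step 6: cell (4,3)='.' (+5 fires, +5 burnt)
Step 7: cell (4,3)='.' (+3 fires, +5 burnt)
Step 8: cell (4,3)='.' (+2 fires, +3 burnt)
Step 9: cell (4,3)='.' (+1 fires, +2 burnt)
Step 10: cell (4,3)='.' (+0 fires, +1 burnt)
  fire out at step 10

5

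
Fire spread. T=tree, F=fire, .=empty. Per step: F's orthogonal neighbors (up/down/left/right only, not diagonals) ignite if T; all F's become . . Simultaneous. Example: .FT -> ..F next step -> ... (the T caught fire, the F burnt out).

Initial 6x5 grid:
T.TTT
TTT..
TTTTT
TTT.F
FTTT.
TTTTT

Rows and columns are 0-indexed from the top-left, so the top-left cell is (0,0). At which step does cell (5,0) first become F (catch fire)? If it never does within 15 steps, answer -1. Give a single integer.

Step 1: cell (5,0)='F' (+4 fires, +2 burnt)
  -> target ignites at step 1
Step 2: cell (5,0)='.' (+5 fires, +4 burnt)
Step 3: cell (5,0)='.' (+6 fires, +5 burnt)
Step 4: cell (5,0)='.' (+4 fires, +6 burnt)
Step 5: cell (5,0)='.' (+2 fires, +4 burnt)
Step 6: cell (5,0)='.' (+1 fires, +2 burnt)
Step 7: cell (5,0)='.' (+1 fires, +1 burnt)
Step 8: cell (5,0)='.' (+0 fires, +1 burnt)
  fire out at step 8

1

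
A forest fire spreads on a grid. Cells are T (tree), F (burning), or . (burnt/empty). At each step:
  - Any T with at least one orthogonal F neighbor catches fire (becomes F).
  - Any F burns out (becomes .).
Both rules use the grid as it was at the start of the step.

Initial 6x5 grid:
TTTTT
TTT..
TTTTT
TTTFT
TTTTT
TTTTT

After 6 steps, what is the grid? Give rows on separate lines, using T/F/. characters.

Step 1: 4 trees catch fire, 1 burn out
  TTTTT
  TTT..
  TTTFT
  TTF.F
  TTTFT
  TTTTT
Step 2: 6 trees catch fire, 4 burn out
  TTTTT
  TTT..
  TTF.F
  TF...
  TTF.F
  TTTFT
Step 3: 6 trees catch fire, 6 burn out
  TTTTT
  TTF..
  TF...
  F....
  TF...
  TTF.F
Step 4: 5 trees catch fire, 6 burn out
  TTFTT
  TF...
  F....
  .....
  F....
  TF...
Step 5: 4 trees catch fire, 5 burn out
  TF.FT
  F....
  .....
  .....
  .....
  F....
Step 6: 2 trees catch fire, 4 burn out
  F...F
  .....
  .....
  .....
  .....
  .....

F...F
.....
.....
.....
.....
.....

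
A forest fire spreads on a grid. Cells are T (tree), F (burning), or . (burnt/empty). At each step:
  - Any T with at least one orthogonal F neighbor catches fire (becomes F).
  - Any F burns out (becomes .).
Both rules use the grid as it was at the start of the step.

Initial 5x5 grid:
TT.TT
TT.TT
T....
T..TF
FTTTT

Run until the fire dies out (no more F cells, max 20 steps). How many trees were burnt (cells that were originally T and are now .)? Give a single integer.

Step 1: +4 fires, +2 burnt (F count now 4)
Step 2: +3 fires, +4 burnt (F count now 3)
Step 3: +1 fires, +3 burnt (F count now 1)
Step 4: +2 fires, +1 burnt (F count now 2)
Step 5: +1 fires, +2 burnt (F count now 1)
Step 6: +0 fires, +1 burnt (F count now 0)
Fire out after step 6
Initially T: 15, now '.': 21
Total burnt (originally-T cells now '.'): 11

Answer: 11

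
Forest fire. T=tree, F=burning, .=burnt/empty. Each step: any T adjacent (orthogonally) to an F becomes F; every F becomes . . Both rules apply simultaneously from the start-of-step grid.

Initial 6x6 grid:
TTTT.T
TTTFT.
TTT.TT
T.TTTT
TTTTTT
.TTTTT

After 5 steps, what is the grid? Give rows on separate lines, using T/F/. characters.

Step 1: 3 trees catch fire, 1 burn out
  TTTF.T
  TTF.F.
  TTT.TT
  T.TTTT
  TTTTTT
  .TTTTT
Step 2: 4 trees catch fire, 3 burn out
  TTF..T
  TF....
  TTF.FT
  T.TTTT
  TTTTTT
  .TTTTT
Step 3: 6 trees catch fire, 4 burn out
  TF...T
  F.....
  TF...F
  T.FTFT
  TTTTTT
  .TTTTT
Step 4: 6 trees catch fire, 6 burn out
  F....T
  ......
  F.....
  T..F.F
  TTFTFT
  .TTTTT
Step 5: 6 trees catch fire, 6 burn out
  .....T
  ......
  ......
  F.....
  TF.F.F
  .TFTFT

.....T
......
......
F.....
TF.F.F
.TFTFT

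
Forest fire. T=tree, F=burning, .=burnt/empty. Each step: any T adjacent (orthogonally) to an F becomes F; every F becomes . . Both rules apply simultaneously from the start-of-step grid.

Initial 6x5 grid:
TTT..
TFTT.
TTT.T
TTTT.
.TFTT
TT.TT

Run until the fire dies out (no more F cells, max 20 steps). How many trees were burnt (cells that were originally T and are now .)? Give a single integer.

Step 1: +7 fires, +2 burnt (F count now 7)
Step 2: +10 fires, +7 burnt (F count now 10)
Step 3: +3 fires, +10 burnt (F count now 3)
Step 4: +0 fires, +3 burnt (F count now 0)
Fire out after step 4
Initially T: 21, now '.': 29
Total burnt (originally-T cells now '.'): 20

Answer: 20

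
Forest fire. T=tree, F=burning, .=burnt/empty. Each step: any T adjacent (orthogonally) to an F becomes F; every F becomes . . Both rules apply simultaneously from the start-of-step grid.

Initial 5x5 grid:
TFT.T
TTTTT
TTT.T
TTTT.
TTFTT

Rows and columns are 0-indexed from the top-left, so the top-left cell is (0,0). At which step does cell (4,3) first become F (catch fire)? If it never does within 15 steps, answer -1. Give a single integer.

Step 1: cell (4,3)='F' (+6 fires, +2 burnt)
  -> target ignites at step 1
Step 2: cell (4,3)='.' (+8 fires, +6 burnt)
Step 3: cell (4,3)='.' (+3 fires, +8 burnt)
Step 4: cell (4,3)='.' (+1 fires, +3 burnt)
Step 5: cell (4,3)='.' (+2 fires, +1 burnt)
Step 6: cell (4,3)='.' (+0 fires, +2 burnt)
  fire out at step 6

1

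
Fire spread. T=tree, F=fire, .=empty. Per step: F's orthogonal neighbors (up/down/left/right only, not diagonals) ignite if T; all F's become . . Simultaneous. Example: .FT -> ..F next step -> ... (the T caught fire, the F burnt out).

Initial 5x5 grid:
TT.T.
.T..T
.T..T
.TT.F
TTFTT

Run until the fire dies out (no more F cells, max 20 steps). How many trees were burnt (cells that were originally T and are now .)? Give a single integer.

Step 1: +5 fires, +2 burnt (F count now 5)
Step 2: +3 fires, +5 burnt (F count now 3)
Step 3: +1 fires, +3 burnt (F count now 1)
Step 4: +1 fires, +1 burnt (F count now 1)
Step 5: +1 fires, +1 burnt (F count now 1)
Step 6: +1 fires, +1 burnt (F count now 1)
Step 7: +0 fires, +1 burnt (F count now 0)
Fire out after step 7
Initially T: 13, now '.': 24
Total burnt (originally-T cells now '.'): 12

Answer: 12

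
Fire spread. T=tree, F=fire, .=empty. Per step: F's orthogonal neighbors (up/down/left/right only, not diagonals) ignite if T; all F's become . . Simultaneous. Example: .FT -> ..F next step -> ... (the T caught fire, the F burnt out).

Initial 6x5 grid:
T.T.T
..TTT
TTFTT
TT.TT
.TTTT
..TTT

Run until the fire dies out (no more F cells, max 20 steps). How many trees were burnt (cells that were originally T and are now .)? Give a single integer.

Step 1: +3 fires, +1 burnt (F count now 3)
Step 2: +6 fires, +3 burnt (F count now 6)
Step 3: +5 fires, +6 burnt (F count now 5)
Step 4: +4 fires, +5 burnt (F count now 4)
Step 5: +2 fires, +4 burnt (F count now 2)
Step 6: +0 fires, +2 burnt (F count now 0)
Fire out after step 6
Initially T: 21, now '.': 29
Total burnt (originally-T cells now '.'): 20

Answer: 20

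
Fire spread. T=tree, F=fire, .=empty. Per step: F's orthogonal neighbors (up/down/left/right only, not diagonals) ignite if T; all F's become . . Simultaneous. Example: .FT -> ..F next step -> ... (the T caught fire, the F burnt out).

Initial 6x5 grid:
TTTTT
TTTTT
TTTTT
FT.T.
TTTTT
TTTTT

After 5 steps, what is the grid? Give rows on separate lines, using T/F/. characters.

Step 1: 3 trees catch fire, 1 burn out
  TTTTT
  TTTTT
  FTTTT
  .F.T.
  FTTTT
  TTTTT
Step 2: 4 trees catch fire, 3 burn out
  TTTTT
  FTTTT
  .FTTT
  ...T.
  .FTTT
  FTTTT
Step 3: 5 trees catch fire, 4 burn out
  FTTTT
  .FTTT
  ..FTT
  ...T.
  ..FTT
  .FTTT
Step 4: 5 trees catch fire, 5 burn out
  .FTTT
  ..FTT
  ...FT
  ...T.
  ...FT
  ..FTT
Step 5: 6 trees catch fire, 5 burn out
  ..FTT
  ...FT
  ....F
  ...F.
  ....F
  ...FT

..FTT
...FT
....F
...F.
....F
...FT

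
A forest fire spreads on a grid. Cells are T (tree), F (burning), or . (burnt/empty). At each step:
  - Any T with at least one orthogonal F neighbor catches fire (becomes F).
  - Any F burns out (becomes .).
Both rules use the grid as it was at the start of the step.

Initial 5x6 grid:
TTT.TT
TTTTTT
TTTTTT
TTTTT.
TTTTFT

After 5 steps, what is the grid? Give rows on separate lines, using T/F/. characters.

Step 1: 3 trees catch fire, 1 burn out
  TTT.TT
  TTTTTT
  TTTTTT
  TTTTF.
  TTTF.F
Step 2: 3 trees catch fire, 3 burn out
  TTT.TT
  TTTTTT
  TTTTFT
  TTTF..
  TTF...
Step 3: 5 trees catch fire, 3 burn out
  TTT.TT
  TTTTFT
  TTTF.F
  TTF...
  TF....
Step 4: 6 trees catch fire, 5 burn out
  TTT.FT
  TTTF.F
  TTF...
  TF....
  F.....
Step 5: 4 trees catch fire, 6 burn out
  TTT..F
  TTF...
  TF....
  F.....
  ......

TTT..F
TTF...
TF....
F.....
......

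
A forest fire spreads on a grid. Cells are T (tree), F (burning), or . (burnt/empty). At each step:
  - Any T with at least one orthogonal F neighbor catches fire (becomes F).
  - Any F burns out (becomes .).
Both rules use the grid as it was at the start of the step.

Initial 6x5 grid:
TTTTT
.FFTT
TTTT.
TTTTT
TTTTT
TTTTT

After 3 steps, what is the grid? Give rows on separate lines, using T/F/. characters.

Step 1: 5 trees catch fire, 2 burn out
  TFFTT
  ...FT
  TFFT.
  TTTTT
  TTTTT
  TTTTT
Step 2: 7 trees catch fire, 5 burn out
  F..FT
  ....F
  F..F.
  TFFTT
  TTTTT
  TTTTT
Step 3: 5 trees catch fire, 7 burn out
  ....F
  .....
  .....
  F..FT
  TFFTT
  TTTTT

....F
.....
.....
F..FT
TFFTT
TTTTT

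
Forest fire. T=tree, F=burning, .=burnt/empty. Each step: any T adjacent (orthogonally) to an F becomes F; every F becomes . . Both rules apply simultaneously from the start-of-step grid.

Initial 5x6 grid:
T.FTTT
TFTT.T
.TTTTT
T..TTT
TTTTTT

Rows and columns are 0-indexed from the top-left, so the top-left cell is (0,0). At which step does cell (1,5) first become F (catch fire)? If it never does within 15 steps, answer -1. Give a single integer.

Step 1: cell (1,5)='T' (+4 fires, +2 burnt)
Step 2: cell (1,5)='T' (+4 fires, +4 burnt)
Step 3: cell (1,5)='T' (+2 fires, +4 burnt)
Step 4: cell (1,5)='F' (+3 fires, +2 burnt)
  -> target ignites at step 4
Step 5: cell (1,5)='.' (+3 fires, +3 burnt)
Step 6: cell (1,5)='.' (+3 fires, +3 burnt)
Step 7: cell (1,5)='.' (+2 fires, +3 burnt)
Step 8: cell (1,5)='.' (+1 fires, +2 burnt)
Step 9: cell (1,5)='.' (+1 fires, +1 burnt)
Step 10: cell (1,5)='.' (+0 fires, +1 burnt)
  fire out at step 10

4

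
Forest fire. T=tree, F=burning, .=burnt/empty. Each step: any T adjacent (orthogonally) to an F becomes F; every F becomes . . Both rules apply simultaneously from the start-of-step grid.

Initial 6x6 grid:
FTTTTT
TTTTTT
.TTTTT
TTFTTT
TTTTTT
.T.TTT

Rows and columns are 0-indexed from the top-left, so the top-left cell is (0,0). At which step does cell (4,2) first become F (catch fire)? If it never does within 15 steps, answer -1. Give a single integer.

Step 1: cell (4,2)='F' (+6 fires, +2 burnt)
  -> target ignites at step 1
Step 2: cell (4,2)='.' (+9 fires, +6 burnt)
Step 3: cell (4,2)='.' (+8 fires, +9 burnt)
Step 4: cell (4,2)='.' (+5 fires, +8 burnt)
Step 5: cell (4,2)='.' (+3 fires, +5 burnt)
Step 6: cell (4,2)='.' (+0 fires, +3 burnt)
  fire out at step 6

1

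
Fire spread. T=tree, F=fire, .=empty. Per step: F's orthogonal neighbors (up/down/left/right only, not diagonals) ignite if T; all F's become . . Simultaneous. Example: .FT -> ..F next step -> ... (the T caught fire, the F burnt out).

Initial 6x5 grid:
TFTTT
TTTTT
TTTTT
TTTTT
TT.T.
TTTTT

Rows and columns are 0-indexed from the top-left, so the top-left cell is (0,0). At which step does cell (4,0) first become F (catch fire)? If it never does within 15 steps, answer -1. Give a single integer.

Step 1: cell (4,0)='T' (+3 fires, +1 burnt)
Step 2: cell (4,0)='T' (+4 fires, +3 burnt)
Step 3: cell (4,0)='T' (+5 fires, +4 burnt)
Step 4: cell (4,0)='T' (+5 fires, +5 burnt)
Step 5: cell (4,0)='F' (+4 fires, +5 burnt)
  -> target ignites at step 5
Step 6: cell (4,0)='.' (+4 fires, +4 burnt)
Step 7: cell (4,0)='.' (+1 fires, +4 burnt)
Step 8: cell (4,0)='.' (+1 fires, +1 burnt)
Step 9: cell (4,0)='.' (+0 fires, +1 burnt)
  fire out at step 9

5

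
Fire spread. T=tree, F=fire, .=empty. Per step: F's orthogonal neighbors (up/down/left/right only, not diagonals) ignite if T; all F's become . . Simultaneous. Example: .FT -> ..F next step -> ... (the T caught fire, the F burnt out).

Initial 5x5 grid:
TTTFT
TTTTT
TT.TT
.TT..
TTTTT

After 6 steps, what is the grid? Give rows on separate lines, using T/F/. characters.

Step 1: 3 trees catch fire, 1 burn out
  TTF.F
  TTTFT
  TT.TT
  .TT..
  TTTTT
Step 2: 4 trees catch fire, 3 burn out
  TF...
  TTF.F
  TT.FT
  .TT..
  TTTTT
Step 3: 3 trees catch fire, 4 burn out
  F....
  TF...
  TT..F
  .TT..
  TTTTT
Step 4: 2 trees catch fire, 3 burn out
  .....
  F....
  TF...
  .TT..
  TTTTT
Step 5: 2 trees catch fire, 2 burn out
  .....
  .....
  F....
  .FT..
  TTTTT
Step 6: 2 trees catch fire, 2 burn out
  .....
  .....
  .....
  ..F..
  TFTTT

.....
.....
.....
..F..
TFTTT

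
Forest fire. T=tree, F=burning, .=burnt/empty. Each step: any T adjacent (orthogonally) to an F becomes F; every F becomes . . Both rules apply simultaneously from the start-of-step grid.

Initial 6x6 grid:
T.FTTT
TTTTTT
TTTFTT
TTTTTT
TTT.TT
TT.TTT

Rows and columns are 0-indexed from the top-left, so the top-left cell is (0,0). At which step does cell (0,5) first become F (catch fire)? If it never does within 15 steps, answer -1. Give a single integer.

Step 1: cell (0,5)='T' (+6 fires, +2 burnt)
Step 2: cell (0,5)='T' (+7 fires, +6 burnt)
Step 3: cell (0,5)='F' (+8 fires, +7 burnt)
  -> target ignites at step 3
Step 4: cell (0,5)='.' (+5 fires, +8 burnt)
Step 5: cell (0,5)='.' (+4 fires, +5 burnt)
Step 6: cell (0,5)='.' (+1 fires, +4 burnt)
Step 7: cell (0,5)='.' (+0 fires, +1 burnt)
  fire out at step 7

3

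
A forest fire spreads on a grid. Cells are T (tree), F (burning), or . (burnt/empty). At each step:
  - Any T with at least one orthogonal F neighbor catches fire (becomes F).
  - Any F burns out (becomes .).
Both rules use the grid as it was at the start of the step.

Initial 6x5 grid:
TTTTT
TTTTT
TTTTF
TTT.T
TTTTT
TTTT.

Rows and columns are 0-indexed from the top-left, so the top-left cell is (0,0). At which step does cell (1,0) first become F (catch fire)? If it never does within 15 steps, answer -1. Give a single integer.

Step 1: cell (1,0)='T' (+3 fires, +1 burnt)
Step 2: cell (1,0)='T' (+4 fires, +3 burnt)
Step 3: cell (1,0)='T' (+5 fires, +4 burnt)
Step 4: cell (1,0)='T' (+6 fires, +5 burnt)
Step 5: cell (1,0)='F' (+5 fires, +6 burnt)
  -> target ignites at step 5
Step 6: cell (1,0)='.' (+3 fires, +5 burnt)
Step 7: cell (1,0)='.' (+1 fires, +3 burnt)
Step 8: cell (1,0)='.' (+0 fires, +1 burnt)
  fire out at step 8

5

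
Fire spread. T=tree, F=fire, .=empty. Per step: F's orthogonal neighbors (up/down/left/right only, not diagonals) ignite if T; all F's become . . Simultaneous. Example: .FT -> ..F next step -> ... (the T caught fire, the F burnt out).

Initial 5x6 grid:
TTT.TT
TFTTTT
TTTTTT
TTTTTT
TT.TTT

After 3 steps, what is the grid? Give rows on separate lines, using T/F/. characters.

Step 1: 4 trees catch fire, 1 burn out
  TFT.TT
  F.FTTT
  TFTTTT
  TTTTTT
  TT.TTT
Step 2: 6 trees catch fire, 4 burn out
  F.F.TT
  ...FTT
  F.FTTT
  TFTTTT
  TT.TTT
Step 3: 5 trees catch fire, 6 burn out
  ....TT
  ....FT
  ...FTT
  F.FTTT
  TF.TTT

....TT
....FT
...FTT
F.FTTT
TF.TTT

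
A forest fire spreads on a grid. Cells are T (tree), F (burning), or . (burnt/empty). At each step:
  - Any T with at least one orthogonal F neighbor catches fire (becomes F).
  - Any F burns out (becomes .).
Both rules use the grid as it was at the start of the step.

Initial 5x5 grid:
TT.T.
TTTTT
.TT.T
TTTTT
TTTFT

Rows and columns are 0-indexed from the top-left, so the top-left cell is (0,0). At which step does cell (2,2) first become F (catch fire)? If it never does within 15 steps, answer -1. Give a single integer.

Step 1: cell (2,2)='T' (+3 fires, +1 burnt)
Step 2: cell (2,2)='T' (+3 fires, +3 burnt)
Step 3: cell (2,2)='F' (+4 fires, +3 burnt)
  -> target ignites at step 3
Step 4: cell (2,2)='.' (+4 fires, +4 burnt)
Step 5: cell (2,2)='.' (+2 fires, +4 burnt)
Step 6: cell (2,2)='.' (+3 fires, +2 burnt)
Step 7: cell (2,2)='.' (+1 fires, +3 burnt)
Step 8: cell (2,2)='.' (+0 fires, +1 burnt)
  fire out at step 8

3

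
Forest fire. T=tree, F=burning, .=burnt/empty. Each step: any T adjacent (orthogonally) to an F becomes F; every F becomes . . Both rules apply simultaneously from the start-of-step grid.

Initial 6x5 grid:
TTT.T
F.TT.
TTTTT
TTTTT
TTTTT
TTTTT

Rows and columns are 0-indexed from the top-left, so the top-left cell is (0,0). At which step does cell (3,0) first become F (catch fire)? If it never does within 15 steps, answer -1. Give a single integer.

Step 1: cell (3,0)='T' (+2 fires, +1 burnt)
Step 2: cell (3,0)='F' (+3 fires, +2 burnt)
  -> target ignites at step 2
Step 3: cell (3,0)='.' (+4 fires, +3 burnt)
Step 4: cell (3,0)='.' (+5 fires, +4 burnt)
Step 5: cell (3,0)='.' (+5 fires, +5 burnt)
Step 6: cell (3,0)='.' (+3 fires, +5 burnt)
Step 7: cell (3,0)='.' (+2 fires, +3 burnt)
Step 8: cell (3,0)='.' (+1 fires, +2 burnt)
Step 9: cell (3,0)='.' (+0 fires, +1 burnt)
  fire out at step 9

2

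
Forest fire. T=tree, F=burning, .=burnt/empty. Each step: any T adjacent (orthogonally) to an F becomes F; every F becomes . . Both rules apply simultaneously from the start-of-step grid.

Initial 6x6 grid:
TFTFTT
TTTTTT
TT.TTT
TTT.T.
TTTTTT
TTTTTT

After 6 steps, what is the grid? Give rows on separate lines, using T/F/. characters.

Step 1: 5 trees catch fire, 2 burn out
  F.F.FT
  TFTFTT
  TT.TTT
  TTT.T.
  TTTTTT
  TTTTTT
Step 2: 6 trees catch fire, 5 burn out
  .....F
  F.F.FT
  TF.FTT
  TTT.T.
  TTTTTT
  TTTTTT
Step 3: 4 trees catch fire, 6 burn out
  ......
  .....F
  F...FT
  TFT.T.
  TTTTTT
  TTTTTT
Step 4: 5 trees catch fire, 4 burn out
  ......
  ......
  .....F
  F.F.F.
  TFTTTT
  TTTTTT
Step 5: 4 trees catch fire, 5 burn out
  ......
  ......
  ......
  ......
  F.FTFT
  TFTTTT
Step 6: 5 trees catch fire, 4 burn out
  ......
  ......
  ......
  ......
  ...F.F
  F.FTFT

......
......
......
......
...F.F
F.FTFT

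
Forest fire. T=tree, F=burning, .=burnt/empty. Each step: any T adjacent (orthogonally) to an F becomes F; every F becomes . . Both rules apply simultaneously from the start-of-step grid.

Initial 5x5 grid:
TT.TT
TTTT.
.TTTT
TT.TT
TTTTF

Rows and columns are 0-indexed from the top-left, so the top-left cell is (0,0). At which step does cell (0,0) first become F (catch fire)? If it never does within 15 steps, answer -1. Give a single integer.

Step 1: cell (0,0)='T' (+2 fires, +1 burnt)
Step 2: cell (0,0)='T' (+3 fires, +2 burnt)
Step 3: cell (0,0)='T' (+2 fires, +3 burnt)
Step 4: cell (0,0)='T' (+4 fires, +2 burnt)
Step 5: cell (0,0)='T' (+4 fires, +4 burnt)
Step 6: cell (0,0)='T' (+2 fires, +4 burnt)
Step 7: cell (0,0)='T' (+2 fires, +2 burnt)
Step 8: cell (0,0)='F' (+1 fires, +2 burnt)
  -> target ignites at step 8
Step 9: cell (0,0)='.' (+0 fires, +1 burnt)
  fire out at step 9

8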